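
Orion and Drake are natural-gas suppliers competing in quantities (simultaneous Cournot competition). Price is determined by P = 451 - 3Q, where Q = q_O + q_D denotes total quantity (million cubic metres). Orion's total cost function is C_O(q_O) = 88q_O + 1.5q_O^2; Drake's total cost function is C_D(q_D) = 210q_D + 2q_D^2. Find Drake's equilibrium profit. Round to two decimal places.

888.89

Orion's profit: π_O = (451 - 3Q)q_O - (88q_O + (3/2)q_O²). Setting ∂π_O/∂q_O = 0: 363 - 9q_O - 3(q_D) = 0.
Drake's profit: π_D = (451 - 3Q)q_D - (210q_D + 2q_D²). Setting ∂π_D/∂q_D = 0: 241 - 10q_D - 3(q_O) = 0.
Best responses: q_O = (363 - 3q_D)/9, q_D = (241 - 3q_O)/10.
Solving the pair: q_O = 323/9, q_D = 40/3.
Price P = 451 - 3·(443/9) = 910/3.
Drake's profit: (910/3)·(40/3) - 210·(40/3) - 2(40/3)² = 888.8889.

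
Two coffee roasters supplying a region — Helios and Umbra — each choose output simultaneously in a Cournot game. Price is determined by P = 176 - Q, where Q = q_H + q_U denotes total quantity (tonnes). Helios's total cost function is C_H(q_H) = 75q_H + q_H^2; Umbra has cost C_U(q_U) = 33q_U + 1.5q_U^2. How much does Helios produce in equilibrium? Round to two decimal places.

Helios's profit: π_H = (176 - Q)q_H - (75q_H + q_H²). Setting ∂π_H/∂q_H = 0: 101 - 4q_H - (q_U) = 0.
Umbra's first-order condition: 143 - 5q_U - (q_H) = 0.
So q_H = (101 - q_U)/4 and q_U = (143 - q_H)/5.
Substituting one into the other gives q_H = 362/19 and q_U = 471/19.

19.05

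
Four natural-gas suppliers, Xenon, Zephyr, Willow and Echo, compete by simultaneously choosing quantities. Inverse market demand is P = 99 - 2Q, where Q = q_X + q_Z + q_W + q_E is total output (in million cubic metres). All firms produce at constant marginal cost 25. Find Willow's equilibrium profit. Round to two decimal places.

109.52

Each firm earns π_i = (99 - 2Q)q_i - 25q_i.
Setting ∂π_i/∂q_i = 0 with rivals' quantities fixed: 74 - 4q_i - 2·Σ_{j≠i} q_j = 0.
By symmetry each firm produces the same amount; substituting Σ_{j≠i} q_j = 3q_i yields q_i = 74/10 = 37/5.
Price P = 99 - 2·(148/5) = 199/5.
Willow's profit: (199/5 - 25)·(37/5) = 109.5200.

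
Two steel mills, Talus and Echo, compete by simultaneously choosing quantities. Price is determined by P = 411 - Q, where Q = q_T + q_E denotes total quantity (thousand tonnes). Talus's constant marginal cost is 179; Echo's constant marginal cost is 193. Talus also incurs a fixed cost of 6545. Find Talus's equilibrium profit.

Talus's profit: π_T = (411 - Q)q_T - (179q_T). Setting ∂π_T/∂q_T = 0: 232 - 2q_T - (q_E) = 0.
Echo's profit: π_E = (411 - Q)q_E - (193q_E). Setting ∂π_E/∂q_E = 0: 218 - 2q_E - (q_T) = 0.
So q_T = (232 - q_E)/2 and q_E = (218 - q_T)/2.
Solving the pair: q_T = 82, q_E = 68.
Price P = 411 - 150 = 261.
Talus's profit: (261 - 179)·82 - 6545 = 179.

179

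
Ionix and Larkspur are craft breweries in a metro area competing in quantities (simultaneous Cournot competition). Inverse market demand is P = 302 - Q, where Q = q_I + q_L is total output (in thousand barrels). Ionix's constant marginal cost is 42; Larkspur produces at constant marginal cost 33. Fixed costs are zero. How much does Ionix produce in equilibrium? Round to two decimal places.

Ionix's profit: π_I = (302 - Q)q_I - (42q_I). Setting ∂π_I/∂q_I = 0: 260 - 2q_I - (q_L) = 0.
Larkspur's profit: π_L = (302 - Q)q_L - (33q_L). Setting ∂π_L/∂q_L = 0: 269 - 2q_L - (q_I) = 0.
Rearranging gives the reaction functions q_I = (260 - q_L)/2 and q_L = (269 - q_I)/2.
Substituting one into the other gives q_I = 251/3 and q_L = 278/3.

83.67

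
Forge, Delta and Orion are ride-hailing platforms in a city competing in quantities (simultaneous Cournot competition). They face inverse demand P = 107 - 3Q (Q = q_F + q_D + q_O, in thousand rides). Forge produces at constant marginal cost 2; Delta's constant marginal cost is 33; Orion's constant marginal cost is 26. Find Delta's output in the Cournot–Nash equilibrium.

3

Forge's profit: π_F = (107 - 3Q)q_F - (2q_F). Setting ∂π_F/∂q_F = 0: 105 - 6q_F - 3(q_D + q_O) = 0.
Delta's profit: π_D = (107 - 3Q)q_D - (33q_D). Setting ∂π_D/∂q_D = 0: 74 - 6q_D - 3(q_F + q_O) = 0.
Orion's first-order condition: 81 - 6q_O - 3(q_F + q_D) = 0.
Summing all 3 equations gives 260 − 12Q = 0, hence Q = 65/3.
Back-substituting: q_F = (105 − 65)/3 = 40/3, q_D = (74 − 65)/3 = 3, q_O = (81 − 65)/3 = 16/3.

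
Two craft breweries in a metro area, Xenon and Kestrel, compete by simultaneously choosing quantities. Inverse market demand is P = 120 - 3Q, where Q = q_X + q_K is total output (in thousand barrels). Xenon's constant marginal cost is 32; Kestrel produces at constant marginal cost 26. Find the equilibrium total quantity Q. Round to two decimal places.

Xenon's profit: π_X = (120 - 3Q)q_X - (32q_X). Setting ∂π_X/∂q_X = 0: 88 - 6q_X - 3(q_K) = 0.
Kestrel's profit: π_K = (120 - 3Q)q_K - (26q_K). Setting ∂π_K/∂q_K = 0: 94 - 6q_K - 3(q_X) = 0.
Rearranging gives the reaction functions q_X = (88 - 3q_K)/6 and q_K = (94 - 3q_X)/6.
Substituting one into the other gives q_X = 82/9 and q_K = 100/9.
Total output Q = 82/9 + 100/9 = 182/9.

20.22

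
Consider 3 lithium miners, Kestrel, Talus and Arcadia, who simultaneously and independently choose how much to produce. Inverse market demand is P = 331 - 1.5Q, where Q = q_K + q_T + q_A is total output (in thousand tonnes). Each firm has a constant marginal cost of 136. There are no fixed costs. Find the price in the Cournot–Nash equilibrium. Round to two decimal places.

184.75

Each firm earns π_i = (331 - 1.5Q)q_i - 136q_i.
First-order condition (treating rivals' output as given): 195 - 3q_i - (3/2)·Σ_{j≠i} q_j = 0.
By symmetry each firm produces the same amount; substituting Σ_{j≠i} q_j = 2q_i yields q_i = 195/6 = 65/2.
Total output Q = 195/2, so price P = 331 - (3/2)·(195/2) = 739/4.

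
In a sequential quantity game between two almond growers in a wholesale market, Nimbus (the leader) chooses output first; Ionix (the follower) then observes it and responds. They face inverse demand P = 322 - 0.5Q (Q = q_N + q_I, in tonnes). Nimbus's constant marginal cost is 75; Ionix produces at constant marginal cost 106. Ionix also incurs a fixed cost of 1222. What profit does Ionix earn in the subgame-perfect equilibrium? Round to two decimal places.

Solve by backward induction. Given q_N, the follower Ionix maximises π_I = (322 - (1/2)q_N - (1/2)q_I)q_I - 106q_I.
∂π_I/∂q_I = 216 - (1/2)q_N - q_I = 0 gives the reaction function q_I = (216 - (1/2)q_N).
The leader anticipates this reaction. Substituting into P = 322 - 0.5Q gives P = 214 - (1/4)q_N, so π_N = (214 - (1/4)q_N)q_N - 75q_N.
Leader FOC: 139 - (1/2)q_N = 0, so q_N = 278.
Then q_I = (216 - (1/2)·278) = 77.
Price P = 322 - (1/2)·355 = 289/2.
Ionix's profit: (289/2 - 106)·77 - 1222 = 1742.5000.

1742.50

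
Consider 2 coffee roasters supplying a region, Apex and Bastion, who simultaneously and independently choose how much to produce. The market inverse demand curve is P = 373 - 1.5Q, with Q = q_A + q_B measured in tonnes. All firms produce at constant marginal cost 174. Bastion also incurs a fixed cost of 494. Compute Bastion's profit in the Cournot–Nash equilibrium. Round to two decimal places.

Each firm earns π_i = (373 - 1.5Q)q_i - 174q_i.
First-order condition (treating rivals' output as given): 199 - 3q_i - (3/2)q_j = 0.
With identical firms every q_j equals q_i, so q_j = q_i and 199 = (9/2)q_i, giving q_i = 398/9.
Price P = 373 - (3/2)·(796/9) = 721/3.
Bastion's profit: (721/3 - 174)·(398/9) - 494 = 2439.4074.

2439.41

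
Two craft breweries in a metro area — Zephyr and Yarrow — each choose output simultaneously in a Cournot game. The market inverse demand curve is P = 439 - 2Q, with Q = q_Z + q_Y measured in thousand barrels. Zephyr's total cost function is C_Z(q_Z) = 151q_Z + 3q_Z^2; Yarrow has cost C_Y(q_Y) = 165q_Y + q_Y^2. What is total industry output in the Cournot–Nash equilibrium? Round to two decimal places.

Zephyr's profit: π_Z = (439 - 2Q)q_Z - (151q_Z + 3q_Z²). Setting ∂π_Z/∂q_Z = 0: 288 - 10q_Z - 2(q_Y) = 0.
Yarrow's first-order condition: 274 - 6q_Y - 2(q_Z) = 0.
Best responses: q_Z = (288 - 2q_Y)/10, q_Y = (274 - 2q_Z)/6.
Solving the pair: q_Z = 295/14, q_Y = 541/14.
Total output Q = 295/14 + 541/14 = 418/7.

59.71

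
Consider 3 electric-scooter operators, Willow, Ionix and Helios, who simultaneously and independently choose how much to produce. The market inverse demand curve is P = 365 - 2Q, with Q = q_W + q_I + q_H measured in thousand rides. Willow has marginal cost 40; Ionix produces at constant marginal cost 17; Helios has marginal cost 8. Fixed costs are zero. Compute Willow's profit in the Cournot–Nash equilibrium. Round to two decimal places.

2278.13

Willow's profit: π_W = (365 - 2Q)q_W - (40q_W). Setting ∂π_W/∂q_W = 0: 325 - 4q_W - 2(q_I + q_H) = 0.
Ionix's first-order condition: 348 - 4q_I - 2(q_W + q_H) = 0.
Helios's first-order condition: 357 - 4q_H - 2(q_W + q_I) = 0.
Summing all 3 equations gives 1030 − 8Q = 0, hence Q = 515/4.
Back-substituting: q_W = (325 − 515/2)/2 = 135/4, q_I = (348 − 515/2)/2 = 181/4, q_H = (357 − 515/2)/2 = 199/4.
Price P = 365 - 2·(515/4) = 215/2.
Willow's profit: (215/2 - 40)·(135/4) = 2278.1250.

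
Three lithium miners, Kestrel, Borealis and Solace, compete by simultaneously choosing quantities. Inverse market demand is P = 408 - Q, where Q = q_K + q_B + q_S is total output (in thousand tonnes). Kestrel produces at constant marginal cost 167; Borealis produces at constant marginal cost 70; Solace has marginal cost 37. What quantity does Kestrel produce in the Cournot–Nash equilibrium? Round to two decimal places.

Kestrel's profit: π_K = (408 - Q)q_K - (167q_K). Setting ∂π_K/∂q_K = 0: 241 - 2q_K - (q_B + q_S) = 0.
Borealis's first-order condition: 338 - 2q_B - (q_K + q_S) = 0.
Solace's first-order condition: 371 - 2q_S - (q_K + q_B) = 0.
Adding the 3 first-order conditions: 950 − 4Q = 0, so Q = 475/2.
Back-substituting: q_K = (241 − 475/2) = 7/2, q_B = (338 − 475/2) = 201/2, q_S = (371 − 475/2) = 267/2.

3.50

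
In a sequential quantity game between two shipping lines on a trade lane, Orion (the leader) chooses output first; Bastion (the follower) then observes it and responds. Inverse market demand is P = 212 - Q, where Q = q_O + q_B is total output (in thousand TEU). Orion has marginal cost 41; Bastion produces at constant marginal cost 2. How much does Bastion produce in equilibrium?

Solve by backward induction. Given q_O, the follower Bastion maximises π_B = (212 - q_O - q_B)q_B - 2q_B.
Follower FOC: 210 - q_O - 2q_B = 0, so q_B(q_O) = (210 - q_O)/2.
Orion substitutes q_B(q_O) into its own profit: π_O = q_O(212 - q_O - (210 - q_O)/2) - 41q_O = (107 - (1/2)q_O)q_O - 41q_O.
Leader FOC: 66 - q_O = 0, so q_O = 66.
Then q_B = (210 - 66)/2 = 72.

72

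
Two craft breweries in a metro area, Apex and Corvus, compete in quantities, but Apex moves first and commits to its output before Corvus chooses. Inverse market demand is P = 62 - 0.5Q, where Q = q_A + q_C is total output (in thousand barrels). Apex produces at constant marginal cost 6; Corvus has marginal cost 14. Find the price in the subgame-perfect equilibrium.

Solve by backward induction. Given q_A, the follower Corvus maximises π_C = (62 - (1/2)q_A - (1/2)q_C)q_C - 14q_C.
∂π_C/∂q_C = 48 - (1/2)q_A - q_C = 0 gives the reaction function q_C = (48 - (1/2)q_A).
Apex substitutes q_C(q_A) into its own profit: π_A = q_A(62 - (1/2)q_A - (48 - (1/2)q_A)/2) - 6q_A = (38 - (1/4)q_A)q_A - 6q_A.
Maximising: ∂π_A/∂q_A = 32 - (1/2)q_A = 0, giving q_A = 64.
Then q_C = (48 - (1/2)·64) = 16.
Total output Q = 80, so price P = 62 - (1/2)·80 = 22.

22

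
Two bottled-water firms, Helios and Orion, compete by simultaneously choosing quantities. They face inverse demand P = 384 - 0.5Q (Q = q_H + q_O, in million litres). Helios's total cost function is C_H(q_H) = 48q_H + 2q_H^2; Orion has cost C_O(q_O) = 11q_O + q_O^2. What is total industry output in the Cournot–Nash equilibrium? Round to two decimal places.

170.75

Helios's profit: π_H = (384 - 0.5Q)q_H - (48q_H + 2q_H²). Setting ∂π_H/∂q_H = 0: 336 - 5q_H - (1/2)(q_O) = 0.
Orion's first-order condition: 373 - 3q_O - (1/2)(q_H) = 0.
Rearranging gives the reaction functions q_H = (336 - (1/2)q_O)/5 and q_O = (373 - (1/2)q_H)/3.
Solving the pair: q_H = 55.6949, q_O = 115.0508.
Total output Q = 55.6949 + 115.0508 = 170.7458.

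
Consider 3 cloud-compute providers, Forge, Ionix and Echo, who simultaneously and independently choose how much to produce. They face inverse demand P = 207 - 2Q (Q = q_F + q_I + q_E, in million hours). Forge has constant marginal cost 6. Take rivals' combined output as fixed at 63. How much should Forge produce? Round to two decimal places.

With rivals' combined output fixed at 63, Forge's profit is π_F = (207 - 2·63 - 2q_F)q_F - (6q_F) = (81 - 2q_F)q_F - (6q_F).
∂π_F/∂q_F = 75 - 4q_F = 0, so q_F = 75/4.

18.75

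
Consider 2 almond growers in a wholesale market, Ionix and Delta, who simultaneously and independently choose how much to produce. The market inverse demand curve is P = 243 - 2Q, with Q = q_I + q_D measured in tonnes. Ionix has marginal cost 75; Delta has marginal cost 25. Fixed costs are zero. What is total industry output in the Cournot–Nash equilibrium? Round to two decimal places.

64.33

Ionix's profit: π_I = (243 - 2Q)q_I - (75q_I). Setting ∂π_I/∂q_I = 0: 168 - 4q_I - 2(q_D) = 0.
Delta's first-order condition: 218 - 4q_D - 2(q_I) = 0.
So q_I = (168 - 2q_D)/4 and q_D = (218 - 2q_I)/4.
Substituting one into the other gives q_I = 59/3 and q_D = 134/3.
Total output Q = 59/3 + 134/3 = 193/3.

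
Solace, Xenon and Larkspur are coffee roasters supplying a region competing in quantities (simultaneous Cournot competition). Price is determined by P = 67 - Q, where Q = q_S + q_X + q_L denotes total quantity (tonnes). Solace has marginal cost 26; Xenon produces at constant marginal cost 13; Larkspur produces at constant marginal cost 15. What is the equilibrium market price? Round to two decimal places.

30.25

Solace's profit: π_S = (67 - Q)q_S - (26q_S). Setting ∂π_S/∂q_S = 0: 41 - 2q_S - (q_X + q_L) = 0.
Xenon's profit: π_X = (67 - Q)q_X - (13q_X). Setting ∂π_X/∂q_X = 0: 54 - 2q_X - (q_S + q_L) = 0.
Larkspur's profit: π_L = (67 - Q)q_L - (15q_L). Setting ∂π_L/∂q_L = 0: 52 - 2q_L - (q_S + q_X) = 0.
Adding the 3 conditions: 147 − 2Q − 2Q = 0, i.e. Q = 147/4.
Back-substituting: q_S = (41 − 147/4) = 17/4, q_X = (54 − 147/4) = 69/4, q_L = (52 − 147/4) = 61/4.
Total output Q = 147/4, so price P = 67 - 147/4 = 121/4.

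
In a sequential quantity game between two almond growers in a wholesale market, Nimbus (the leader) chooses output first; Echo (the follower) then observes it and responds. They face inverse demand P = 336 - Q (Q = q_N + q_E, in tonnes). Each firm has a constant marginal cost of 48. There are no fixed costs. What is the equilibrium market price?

120

Solve by backward induction. Given q_N, the follower Echo maximises π_E = (336 - q_N - q_E)q_E - 48q_E.
Follower FOC: 288 - q_N - 2q_E = 0, so q_E(q_N) = (288 - q_N)/2.
The leader anticipates this reaction. Substituting into P = 336 - Q gives P = 192 - (1/2)q_N, so π_N = (192 - (1/2)q_N)q_N - 48q_N.
Leader FOC: 144 - q_N = 0, so q_N = 144.
Then q_E = (288 - 144)/2 = 72.
Total output Q = 216, so price P = 336 - 216 = 120.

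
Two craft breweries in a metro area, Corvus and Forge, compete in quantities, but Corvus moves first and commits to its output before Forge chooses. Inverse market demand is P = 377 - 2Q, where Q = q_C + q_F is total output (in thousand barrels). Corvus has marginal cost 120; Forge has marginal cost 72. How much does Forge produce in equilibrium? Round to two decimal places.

50.13

The follower Forge best-responds to any q_C: π_F = (377 - 2Q)q_F - 72q_F.
∂π_F/∂q_F = 305 - 2q_C - 4q_F = 0 gives the reaction function q_F = (305 - 2q_C)/4.
Corvus substitutes q_F(q_C) into its own profit: π_C = q_C(377 - 2q_C - (305 - 2q_C)/2) - 120q_C = (449/2 - q_C)q_C - 120q_C.
Maximising: ∂π_C/∂q_C = 209/2 - 2q_C = 0, giving q_C = 209/4.
Then q_F = (305 - 2·(209/4))/4 = 401/8.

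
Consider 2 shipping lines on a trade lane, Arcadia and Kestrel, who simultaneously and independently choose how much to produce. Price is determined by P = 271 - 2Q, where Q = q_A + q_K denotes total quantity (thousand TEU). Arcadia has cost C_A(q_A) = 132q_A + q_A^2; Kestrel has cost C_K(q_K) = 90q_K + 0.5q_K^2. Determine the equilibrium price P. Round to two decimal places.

Arcadia's profit: π_A = (271 - 2Q)q_A - (132q_A + q_A²). Setting ∂π_A/∂q_A = 0: 139 - 6q_A - 2(q_K) = 0.
Kestrel's profit: π_K = (271 - 2Q)q_K - (90q_K + (1/2)q_K²). Setting ∂π_K/∂q_K = 0: 181 - 5q_K - 2(q_A) = 0.
Rearranging gives the reaction functions q_A = (139 - 2q_K)/6 and q_K = (181 - 2q_A)/5.
Substituting one into the other gives q_A = 333/26 and q_K = 404/13.
Total output Q = 1141/26, so price P = 271 - 2·(1141/26) = 183.2308.

183.23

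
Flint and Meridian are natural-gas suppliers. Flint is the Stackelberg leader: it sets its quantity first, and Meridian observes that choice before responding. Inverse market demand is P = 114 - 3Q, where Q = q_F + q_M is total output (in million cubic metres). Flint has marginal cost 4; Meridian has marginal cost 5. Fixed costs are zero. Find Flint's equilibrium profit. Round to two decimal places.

513.38

The follower Meridian best-responds to any q_F: π_M = (114 - 3Q)q_M - 5q_M.
∂π_M/∂q_M = 109 - 3q_F - 6q_M = 0 gives the reaction function q_M = (109 - 3q_F)/6.
Flint substitutes q_M(q_F) into its own profit: π_F = q_F(114 - 3q_F - (109 - 3q_F)/2) - 4q_F = (119/2 - (3/2)q_F)q_F - 4q_F.
The leader's first-order condition 111/2 - 3q_F = 0 yields q_F = 37/2.
Then q_M = (109 - 3·(37/2))/6 = 107/12.
Price P = 114 - 3·(329/12) = 127/4.
Flint's profit: (127/4 - 4)·(37/2) = 513.3750.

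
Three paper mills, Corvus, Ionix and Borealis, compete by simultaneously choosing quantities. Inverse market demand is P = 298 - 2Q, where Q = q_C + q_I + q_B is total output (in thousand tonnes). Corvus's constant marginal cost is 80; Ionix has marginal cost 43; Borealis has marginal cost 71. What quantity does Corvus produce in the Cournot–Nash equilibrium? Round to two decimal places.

21.50

Corvus's profit: π_C = (298 - 2Q)q_C - (80q_C). Setting ∂π_C/∂q_C = 0: 218 - 4q_C - 2(q_I + q_B) = 0.
Ionix's profit: π_I = (298 - 2Q)q_I - (43q_I). Setting ∂π_I/∂q_I = 0: 255 - 4q_I - 2(q_C + q_B) = 0.
Borealis's profit: π_B = (298 - 2Q)q_B - (71q_B). Setting ∂π_B/∂q_B = 0: 227 - 4q_B - 2(q_C + q_I) = 0.
Adding the 3 first-order conditions: 700 − 8Q = 0, so Q = 175/2.
Back-substituting: q_C = (218 − 175)/2 = 43/2, q_I = (255 − 175)/2 = 40, q_B = (227 − 175)/2 = 26.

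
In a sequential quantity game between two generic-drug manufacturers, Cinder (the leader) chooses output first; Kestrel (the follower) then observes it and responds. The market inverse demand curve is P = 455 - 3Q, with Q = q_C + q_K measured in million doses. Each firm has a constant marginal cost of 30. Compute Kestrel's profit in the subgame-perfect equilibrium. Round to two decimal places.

The follower Kestrel best-responds to any q_C: π_K = (455 - 3Q)q_K - 30q_K.
∂π_K/∂q_K = 425 - 3q_C - 6q_K = 0 gives the reaction function q_K = (425 - 3q_C)/6.
The leader anticipates this reaction. Substituting into P = 455 - 3Q gives P = 485/2 - (3/2)q_C, so π_C = (485/2 - (3/2)q_C)q_C - 30q_C.
Leader FOC: 425/2 - 3q_C = 0, so q_C = 425/6.
Then q_K = (425 - 3·(425/6))/6 = 425/12.
Price P = 455 - 3·(425/4) = 545/4.
Kestrel's profit: (545/4 - 30)·(425/12) = 3763.0208.

3763.02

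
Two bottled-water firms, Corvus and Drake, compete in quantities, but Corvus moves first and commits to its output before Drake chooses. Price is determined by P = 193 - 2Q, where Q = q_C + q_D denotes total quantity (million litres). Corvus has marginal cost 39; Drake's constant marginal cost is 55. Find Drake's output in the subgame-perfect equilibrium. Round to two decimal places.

13.25

Solve by backward induction. Given q_C, the follower Drake maximises π_D = (193 - 2q_C - 2q_D)q_D - 55q_D.
Follower FOC: 138 - 2q_C - 4q_D = 0, so q_D(q_C) = (138 - 2q_C)/4.
The leader anticipates this reaction. Substituting into P = 193 - 2Q gives P = 124 - q_C, so π_C = (124 - q_C)q_C - 39q_C.
Maximising: ∂π_C/∂q_C = 85 - 2q_C = 0, giving q_C = 85/2.
Then q_D = (138 - 2·(85/2))/4 = 53/4.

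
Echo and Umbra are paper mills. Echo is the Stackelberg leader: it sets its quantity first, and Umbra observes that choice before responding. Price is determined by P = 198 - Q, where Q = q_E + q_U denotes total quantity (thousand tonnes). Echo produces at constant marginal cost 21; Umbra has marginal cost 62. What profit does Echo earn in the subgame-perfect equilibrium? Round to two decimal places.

5940.50

Solve by backward induction. Given q_E, the follower Umbra maximises π_U = (198 - q_E - q_U)q_U - 62q_U.
Follower FOC: 136 - q_E - 2q_U = 0, so q_U(q_E) = (136 - q_E)/2.
The leader anticipates this reaction. Substituting into P = 198 - Q gives P = 130 - (1/2)q_E, so π_E = (130 - (1/2)q_E)q_E - 21q_E.
Maximising: ∂π_E/∂q_E = 109 - q_E = 0, giving q_E = 109.
Then q_U = (136 - 109)/2 = 27/2.
Price P = 198 - 245/2 = 151/2.
Echo's profit: (151/2 - 21)·109 = 5940.5000.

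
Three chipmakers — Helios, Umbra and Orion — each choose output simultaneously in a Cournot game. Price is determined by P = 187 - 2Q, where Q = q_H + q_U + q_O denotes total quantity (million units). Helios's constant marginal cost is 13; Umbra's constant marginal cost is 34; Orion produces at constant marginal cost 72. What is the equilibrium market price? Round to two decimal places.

76.50

Helios's profit: π_H = (187 - 2Q)q_H - (13q_H). Setting ∂π_H/∂q_H = 0: 174 - 4q_H - 2(q_U + q_O) = 0.
Umbra's profit: π_U = (187 - 2Q)q_U - (34q_U). Setting ∂π_U/∂q_U = 0: 153 - 4q_U - 2(q_H + q_O) = 0.
Orion's first-order condition: 115 - 4q_O - 2(q_H + q_U) = 0.
Adding the 3 conditions: 442 − 4Q − 4Q = 0, i.e. Q = 221/4.
Back-substituting: q_H = (174 − 221/2)/2 = 127/4, q_U = (153 − 221/2)/2 = 85/4, q_O = (115 − 221/2)/2 = 9/4.
Total output Q = 221/4, so price P = 187 - 2·(221/4) = 153/2.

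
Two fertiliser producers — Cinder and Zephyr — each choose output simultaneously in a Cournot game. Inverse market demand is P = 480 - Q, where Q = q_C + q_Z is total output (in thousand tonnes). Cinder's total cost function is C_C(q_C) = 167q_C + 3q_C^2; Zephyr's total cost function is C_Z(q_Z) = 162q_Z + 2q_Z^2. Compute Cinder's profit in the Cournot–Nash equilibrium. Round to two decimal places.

Cinder's profit: π_C = (480 - Q)q_C - (167q_C + 3q_C²). Setting ∂π_C/∂q_C = 0: 313 - 8q_C - (q_Z) = 0.
Zephyr's profit: π_Z = (480 - Q)q_Z - (162q_Z + 2q_Z²). Setting ∂π_Z/∂q_Z = 0: 318 - 6q_Z - (q_C) = 0.
Best responses: q_C = (313 - q_Z)/8, q_Z = (318 - q_C)/6.
Solving the pair: q_C = 1560/47, q_Z = 47.4681.
Price P = 480 - 80.6596 = 399.3404.
Cinder's profit: 399.3404·(1560/47) - 167·(1560/47) - 3(1560/47)² = 4406.6999.

4406.70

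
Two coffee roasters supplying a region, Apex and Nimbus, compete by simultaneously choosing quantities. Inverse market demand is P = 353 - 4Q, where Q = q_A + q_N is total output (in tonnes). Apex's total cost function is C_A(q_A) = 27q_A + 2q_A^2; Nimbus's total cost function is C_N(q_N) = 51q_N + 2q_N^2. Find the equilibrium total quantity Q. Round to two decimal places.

39.25

Apex's profit: π_A = (353 - 4Q)q_A - (27q_A + 2q_A²). Setting ∂π_A/∂q_A = 0: 326 - 12q_A - 4(q_N) = 0.
Nimbus's first-order condition: 302 - 12q_N - 4(q_A) = 0.
Rearranging gives the reaction functions q_A = (326 - 4q_N)/12 and q_N = (302 - 4q_A)/12.
Solving the pair: q_A = 169/8, q_N = 145/8.
Total output Q = 169/8 + 145/8 = 157/4.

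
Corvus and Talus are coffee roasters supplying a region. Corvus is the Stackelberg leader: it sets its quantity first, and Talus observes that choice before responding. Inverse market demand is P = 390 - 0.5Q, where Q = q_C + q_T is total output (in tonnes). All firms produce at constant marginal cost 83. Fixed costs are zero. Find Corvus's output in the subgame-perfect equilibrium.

307

The follower Talus best-responds to any q_C: π_T = (390 - 0.5Q)q_T - 83q_T.
Follower FOC: 307 - (1/2)q_C - q_T = 0, so q_T(q_C) = (307 - (1/2)q_C).
Corvus substitutes q_T(q_C) into its own profit: π_C = q_C(390 - (1/2)q_C - (307 - (1/2)q_C)/2) - 83q_C = (473/2 - (1/4)q_C)q_C - 83q_C.
The leader's first-order condition 307/2 - (1/2)q_C = 0 yields q_C = 307.
Then q_T = (307 - (1/2)·307) = 307/2.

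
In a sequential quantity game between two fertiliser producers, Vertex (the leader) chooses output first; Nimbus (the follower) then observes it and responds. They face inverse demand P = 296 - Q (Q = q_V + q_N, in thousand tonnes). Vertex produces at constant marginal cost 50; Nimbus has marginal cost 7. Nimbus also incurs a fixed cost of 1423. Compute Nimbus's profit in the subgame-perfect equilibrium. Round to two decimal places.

Solve by backward induction. Given q_V, the follower Nimbus maximises π_N = (296 - q_V - q_N)q_N - 7q_N.
∂π_N/∂q_N = 289 - q_V - 2q_N = 0 gives the reaction function q_N = (289 - q_V)/2.
Vertex substitutes q_N(q_V) into its own profit: π_V = q_V(296 - q_V - (289 - q_V)/2) - 50q_V = (303/2 - (1/2)q_V)q_V - 50q_V.
Maximising: ∂π_V/∂q_V = 203/2 - q_V = 0, giving q_V = 203/2.
Then q_N = (289 - 203/2)/2 = 375/4.
Price P = 296 - 781/4 = 403/4.
Nimbus's profit: (403/4 - 7)·(375/4) - 1423 = 7366.0625.

7366.06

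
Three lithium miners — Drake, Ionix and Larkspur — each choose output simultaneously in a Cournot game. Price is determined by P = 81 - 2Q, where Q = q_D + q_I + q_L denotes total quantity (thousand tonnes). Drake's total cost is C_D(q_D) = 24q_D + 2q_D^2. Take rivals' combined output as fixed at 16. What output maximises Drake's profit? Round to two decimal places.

With rivals' combined output fixed at 16, Drake's profit is π_D = (81 - 2·16 - 2q_D)q_D - (24q_D + 2q_D²) = (49 - 2q_D)q_D - (24q_D + 2q_D²).
∂π_D/∂q_D = 25 - 8q_D = 0, so q_D = 25/8.

3.13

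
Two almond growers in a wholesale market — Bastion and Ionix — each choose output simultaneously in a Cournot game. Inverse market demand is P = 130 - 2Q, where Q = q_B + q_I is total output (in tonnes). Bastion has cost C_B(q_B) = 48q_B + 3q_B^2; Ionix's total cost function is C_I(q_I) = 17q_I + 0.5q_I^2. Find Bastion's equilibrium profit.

Bastion's profit: π_B = (130 - 2Q)q_B - (48q_B + 3q_B²). Setting ∂π_B/∂q_B = 0: 82 - 10q_B - 2(q_I) = 0.
Ionix's first-order condition: 113 - 5q_I - 2(q_B) = 0.
Rearranging gives the reaction functions q_B = (82 - 2q_I)/10 and q_I = (113 - 2q_B)/5.
Solving the pair: q_B = 4, q_I = 21.
Price P = 130 - 2·25 = 80.
Bastion's profit: 80·4 - 48·4 - 3·4² = 80.

80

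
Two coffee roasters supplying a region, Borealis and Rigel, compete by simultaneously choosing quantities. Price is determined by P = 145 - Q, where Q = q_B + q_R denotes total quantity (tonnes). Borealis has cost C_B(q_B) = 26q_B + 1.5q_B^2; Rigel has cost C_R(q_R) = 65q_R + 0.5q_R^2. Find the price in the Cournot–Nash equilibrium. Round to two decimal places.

105.14

Borealis's profit: π_B = (145 - Q)q_B - (26q_B + (3/2)q_B²). Setting ∂π_B/∂q_B = 0: 119 - 5q_B - (q_R) = 0.
Rigel's first-order condition: 80 - 3q_R - (q_B) = 0.
So q_B = (119 - q_R)/5 and q_R = (80 - q_B)/3.
Solving the pair: q_B = 277/14, q_R = 281/14.
Total output Q = 279/7, so price P = 145 - 279/7 = 736/7.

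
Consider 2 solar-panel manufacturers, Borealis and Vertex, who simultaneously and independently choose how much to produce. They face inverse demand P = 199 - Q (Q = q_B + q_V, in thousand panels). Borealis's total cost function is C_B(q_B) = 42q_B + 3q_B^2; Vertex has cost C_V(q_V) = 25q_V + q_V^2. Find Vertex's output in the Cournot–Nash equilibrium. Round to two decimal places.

Borealis's profit: π_B = (199 - Q)q_B - (42q_B + 3q_B²). Setting ∂π_B/∂q_B = 0: 157 - 8q_B - (q_V) = 0.
Vertex's first-order condition: 174 - 4q_V - (q_B) = 0.
Best responses: q_B = (157 - q_V)/8, q_V = (174 - q_B)/4.
Substituting one into the other gives q_B = 454/31 and q_V = 1235/31.

39.84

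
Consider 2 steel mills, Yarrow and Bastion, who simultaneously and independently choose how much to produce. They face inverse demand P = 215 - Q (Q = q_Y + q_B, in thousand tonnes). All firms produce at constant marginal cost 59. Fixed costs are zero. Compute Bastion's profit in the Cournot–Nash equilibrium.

A representative firm's profit is π_i = q_i(215 - Q) - 59q_i.
First-order condition (treating rivals' output as given): 156 - 2q_i - q_j = 0.
By symmetry each firm produces the same amount; substituting q_j = q_i yields q_i = 156/3 = 52.
Price P = 215 - 104 = 111.
Bastion's profit: (111 - 59)·52 = 2704.

2704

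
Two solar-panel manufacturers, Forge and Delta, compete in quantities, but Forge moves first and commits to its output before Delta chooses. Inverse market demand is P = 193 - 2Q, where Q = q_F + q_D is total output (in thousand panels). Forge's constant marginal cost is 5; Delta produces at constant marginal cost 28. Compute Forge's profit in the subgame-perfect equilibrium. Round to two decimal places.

Solve by backward induction. Given q_F, the follower Delta maximises π_D = (193 - 2q_F - 2q_D)q_D - 28q_D.
Setting the follower's marginal profit to zero, 165 - 2q_F - 4q_D = 0, i.e. q_D = (165 - 2q_F)/4.
Forge substitutes q_D(q_F) into its own profit: π_F = q_F(193 - 2q_F - (165 - 2q_F)/2) - 5q_F = (221/2 - q_F)q_F - 5q_F.
Leader FOC: 211/2 - 2q_F = 0, so q_F = 211/4.
Then q_D = (165 - 2·(211/4))/4 = 119/8.
Price P = 193 - 2·(541/8) = 231/4.
Forge's profit: (231/4 - 5)·(211/4) = 2782.5625.

2782.56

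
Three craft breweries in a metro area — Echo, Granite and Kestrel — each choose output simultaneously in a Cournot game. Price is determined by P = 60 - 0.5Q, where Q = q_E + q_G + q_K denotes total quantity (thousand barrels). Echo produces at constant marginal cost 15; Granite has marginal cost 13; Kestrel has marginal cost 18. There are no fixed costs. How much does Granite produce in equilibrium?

Echo's profit: π_E = (60 - 0.5Q)q_E - (15q_E). Setting ∂π_E/∂q_E = 0: 45 - q_E - (1/2)(q_G + q_K) = 0.
Granite's first-order condition: 47 - q_G - (1/2)(q_E + q_K) = 0.
Kestrel's first-order condition: 42 - q_K - (1/2)(q_E + q_G) = 0.
Adding the 3 conditions: 134 − Q − Q = 0, i.e. Q = 67.
Back-substituting: q_E = (45 − 67/2)/(1/2) = 23, q_G = (47 − 67/2)/(1/2) = 27, q_K = (42 − 67/2)/(1/2) = 17.

27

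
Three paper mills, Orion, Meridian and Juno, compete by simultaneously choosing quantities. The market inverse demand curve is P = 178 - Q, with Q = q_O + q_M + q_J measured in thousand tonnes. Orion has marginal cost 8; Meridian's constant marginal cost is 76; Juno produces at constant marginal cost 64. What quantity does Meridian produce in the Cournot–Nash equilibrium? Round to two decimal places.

Orion's profit: π_O = (178 - Q)q_O - (8q_O). Setting ∂π_O/∂q_O = 0: 170 - 2q_O - (q_M + q_J) = 0.
Meridian's first-order condition: 102 - 2q_M - (q_O + q_J) = 0.
Juno's profit: π_J = (178 - Q)q_J - (64q_J). Setting ∂π_J/∂q_J = 0: 114 - 2q_J - (q_O + q_M) = 0.
Adding the 3 first-order conditions: 386 − 4Q = 0, so Q = 193/2.
Back-substituting: q_O = (170 − 193/2) = 147/2, q_M = (102 − 193/2) = 11/2, q_J = (114 − 193/2) = 35/2.

5.50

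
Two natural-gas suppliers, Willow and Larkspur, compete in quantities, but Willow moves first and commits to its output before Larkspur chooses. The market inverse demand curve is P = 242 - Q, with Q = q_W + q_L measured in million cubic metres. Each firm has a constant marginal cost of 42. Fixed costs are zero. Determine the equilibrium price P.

92

The follower Larkspur best-responds to any q_W: π_L = (242 - Q)q_L - 42q_L.
Setting the follower's marginal profit to zero, 200 - q_W - 2q_L = 0, i.e. q_L = (200 - q_W)/2.
The leader anticipates this reaction. Substituting into P = 242 - Q gives P = 142 - (1/2)q_W, so π_W = (142 - (1/2)q_W)q_W - 42q_W.
The leader's first-order condition 100 - q_W = 0 yields q_W = 100.
Then q_L = (200 - 100)/2 = 50.
Total output Q = 150, so price P = 242 - 150 = 92.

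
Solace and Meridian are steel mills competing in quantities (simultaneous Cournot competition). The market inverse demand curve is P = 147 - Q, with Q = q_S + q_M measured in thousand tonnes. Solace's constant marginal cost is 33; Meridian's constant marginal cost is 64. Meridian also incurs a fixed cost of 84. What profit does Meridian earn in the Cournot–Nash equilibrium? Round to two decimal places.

216.44

Solace's profit: π_S = (147 - Q)q_S - (33q_S). Setting ∂π_S/∂q_S = 0: 114 - 2q_S - (q_M) = 0.
Meridian's first-order condition: 83 - 2q_M - (q_S) = 0.
So q_S = (114 - q_M)/2 and q_M = (83 - q_S)/2.
Substituting one into the other gives q_S = 145/3 and q_M = 52/3.
Price P = 147 - 197/3 = 244/3.
Meridian's profit: (244/3 - 64)·(52/3) - 84 = 1948/9.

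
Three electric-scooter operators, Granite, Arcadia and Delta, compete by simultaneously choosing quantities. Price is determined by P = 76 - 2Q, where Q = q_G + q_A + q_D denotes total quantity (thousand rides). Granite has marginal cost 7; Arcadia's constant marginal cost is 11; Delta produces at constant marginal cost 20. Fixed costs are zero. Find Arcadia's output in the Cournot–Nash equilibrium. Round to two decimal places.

8.75

Granite's profit: π_G = (76 - 2Q)q_G - (7q_G). Setting ∂π_G/∂q_G = 0: 69 - 4q_G - 2(q_A + q_D) = 0.
Arcadia's first-order condition: 65 - 4q_A - 2(q_G + q_D) = 0.
Delta's profit: π_D = (76 - 2Q)q_D - (20q_D). Setting ∂π_D/∂q_D = 0: 56 - 4q_D - 2(q_G + q_A) = 0.
Adding the 3 first-order conditions: 190 − 8Q = 0, so Q = 95/4.
Back-substituting: q_G = (69 − 95/2)/2 = 43/4, q_A = (65 − 95/2)/2 = 35/4, q_D = (56 − 95/2)/2 = 17/4.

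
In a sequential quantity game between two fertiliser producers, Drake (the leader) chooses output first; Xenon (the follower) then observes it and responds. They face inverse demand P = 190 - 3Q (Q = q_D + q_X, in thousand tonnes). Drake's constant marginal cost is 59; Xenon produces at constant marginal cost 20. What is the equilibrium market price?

82

Solve by backward induction. Given q_D, the follower Xenon maximises π_X = (190 - 3q_D - 3q_X)q_X - 20q_X.
∂π_X/∂q_X = 170 - 3q_D - 6q_X = 0 gives the reaction function q_X = (170 - 3q_D)/6.
Drake substitutes q_X(q_D) into its own profit: π_D = q_D(190 - 3q_D - (170 - 3q_D)/2) - 59q_D = (105 - (3/2)q_D)q_D - 59q_D.
Maximising: ∂π_D/∂q_D = 46 - 3q_D = 0, giving q_D = 46/3.
Then q_X = (170 - 3·(46/3))/6 = 62/3.
Total output Q = 36, so price P = 190 - 3·36 = 82.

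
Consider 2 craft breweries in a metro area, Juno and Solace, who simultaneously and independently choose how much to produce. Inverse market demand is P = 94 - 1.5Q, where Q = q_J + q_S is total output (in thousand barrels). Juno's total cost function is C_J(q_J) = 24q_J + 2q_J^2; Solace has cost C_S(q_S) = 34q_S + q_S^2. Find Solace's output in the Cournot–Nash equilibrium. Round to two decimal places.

9.62

Juno's profit: π_J = (94 - 1.5Q)q_J - (24q_J + 2q_J²). Setting ∂π_J/∂q_J = 0: 70 - 7q_J - (3/2)(q_S) = 0.
Solace's profit: π_S = (94 - 1.5Q)q_S - (34q_S + q_S²). Setting ∂π_S/∂q_S = 0: 60 - 5q_S - (3/2)(q_J) = 0.
Best responses: q_J = (70 - (3/2)q_S)/7, q_S = (60 - (3/2)q_J)/5.
Solving the pair: q_J = 1040/131, q_S = 1260/131.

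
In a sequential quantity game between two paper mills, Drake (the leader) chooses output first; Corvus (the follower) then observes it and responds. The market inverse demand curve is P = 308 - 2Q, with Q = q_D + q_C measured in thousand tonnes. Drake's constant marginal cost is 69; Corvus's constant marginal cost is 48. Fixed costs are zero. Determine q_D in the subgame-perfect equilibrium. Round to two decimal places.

The follower Corvus best-responds to any q_D: π_C = (308 - 2Q)q_C - 48q_C.
∂π_C/∂q_C = 260 - 2q_D - 4q_C = 0 gives the reaction function q_C = (260 - 2q_D)/4.
The leader anticipates this reaction. Substituting into P = 308 - 2Q gives P = 178 - q_D, so π_D = (178 - q_D)q_D - 69q_D.
The leader's first-order condition 109 - 2q_D = 0 yields q_D = 109/2.
Then q_C = (260 - 2·(109/2))/4 = 151/4.

54.50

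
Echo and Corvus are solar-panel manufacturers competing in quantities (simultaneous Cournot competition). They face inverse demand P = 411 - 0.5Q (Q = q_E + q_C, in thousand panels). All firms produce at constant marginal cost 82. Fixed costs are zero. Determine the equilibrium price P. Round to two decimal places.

191.67

A representative firm's profit is π_i = q_i(411 - 0.5Q) - 82q_i.
Setting ∂π_i/∂q_i = 0 with rivals' quantities fixed: 329 - q_i - (1/2)q_j = 0.
By symmetry each firm produces the same amount; substituting q_j = q_i yields q_i = 329/(3/2) = 658/3.
Total output Q = 1316/3, so price P = 411 - (1/2)·(1316/3) = 575/3.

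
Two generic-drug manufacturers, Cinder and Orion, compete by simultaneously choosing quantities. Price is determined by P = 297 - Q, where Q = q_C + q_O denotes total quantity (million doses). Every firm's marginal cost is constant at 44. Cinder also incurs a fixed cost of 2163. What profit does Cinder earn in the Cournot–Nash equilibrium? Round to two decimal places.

Each firm earns π_i = (297 - Q)q_i - 44q_i.
Setting ∂π_i/∂q_i = 0 with rivals' quantities fixed: 253 - 2q_i - q_j = 0.
By symmetry each firm produces the same amount; substituting q_j = q_i yields q_i = 253/3.
Price P = 297 - 506/3 = 385/3.
Cinder's profit: (385/3 - 44)·(253/3) - 2163 = 4949.1111.

4949.11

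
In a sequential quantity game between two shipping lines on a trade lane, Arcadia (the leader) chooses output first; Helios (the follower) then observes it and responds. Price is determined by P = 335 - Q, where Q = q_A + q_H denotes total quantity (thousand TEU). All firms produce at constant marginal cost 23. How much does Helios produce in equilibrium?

78

The follower Helios best-responds to any q_A: π_H = (335 - Q)q_H - 23q_H.
∂π_H/∂q_H = 312 - q_A - 2q_H = 0 gives the reaction function q_H = (312 - q_A)/2.
The leader anticipates this reaction. Substituting into P = 335 - Q gives P = 179 - (1/2)q_A, so π_A = (179 - (1/2)q_A)q_A - 23q_A.
The leader's first-order condition 156 - q_A = 0 yields q_A = 156.
Then q_H = (312 - 156)/2 = 78.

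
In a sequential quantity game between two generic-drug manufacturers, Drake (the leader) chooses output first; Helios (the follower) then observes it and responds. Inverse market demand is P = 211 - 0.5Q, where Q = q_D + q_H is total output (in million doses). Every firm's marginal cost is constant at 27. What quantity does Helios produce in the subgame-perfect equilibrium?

92

Solve by backward induction. Given q_D, the follower Helios maximises π_H = (211 - (1/2)q_D - (1/2)q_H)q_H - 27q_H.
Setting the follower's marginal profit to zero, 184 - (1/2)q_D - q_H = 0, i.e. q_H = (184 - (1/2)q_D).
The leader anticipates this reaction. Substituting into P = 211 - 0.5Q gives P = 119 - (1/4)q_D, so π_D = (119 - (1/4)q_D)q_D - 27q_D.
The leader's first-order condition 92 - (1/2)q_D = 0 yields q_D = 184.
Then q_H = (184 - (1/2)·184) = 92.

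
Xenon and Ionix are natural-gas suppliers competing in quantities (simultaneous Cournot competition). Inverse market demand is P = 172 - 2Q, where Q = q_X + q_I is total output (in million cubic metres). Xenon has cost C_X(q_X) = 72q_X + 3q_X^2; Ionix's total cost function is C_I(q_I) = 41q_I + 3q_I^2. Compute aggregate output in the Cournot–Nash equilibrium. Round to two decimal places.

Xenon's profit: π_X = (172 - 2Q)q_X - (72q_X + 3q_X²). Setting ∂π_X/∂q_X = 0: 100 - 10q_X - 2(q_I) = 0.
Ionix's profit: π_I = (172 - 2Q)q_I - (41q_I + 3q_I²). Setting ∂π_I/∂q_I = 0: 131 - 10q_I - 2(q_X) = 0.
Rearranging gives the reaction functions q_X = (100 - 2q_I)/10 and q_I = (131 - 2q_X)/10.
Solving the pair: q_X = 123/16, q_I = 185/16.
Total output Q = 123/16 + 185/16 = 77/4.

19.25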